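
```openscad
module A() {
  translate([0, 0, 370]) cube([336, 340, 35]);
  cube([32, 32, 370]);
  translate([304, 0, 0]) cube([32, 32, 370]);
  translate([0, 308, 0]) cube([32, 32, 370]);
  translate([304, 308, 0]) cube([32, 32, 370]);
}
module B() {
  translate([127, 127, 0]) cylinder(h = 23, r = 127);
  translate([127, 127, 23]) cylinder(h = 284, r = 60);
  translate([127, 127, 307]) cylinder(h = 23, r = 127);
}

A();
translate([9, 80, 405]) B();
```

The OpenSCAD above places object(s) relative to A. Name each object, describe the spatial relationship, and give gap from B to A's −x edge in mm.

A is a stool. B is a spool. The spool is on top of the stool. The gap from the spool to the stool's −x edge is 9 mm.

The spool's min-x is at 9; the stool's min-x is 0; gap = 9 mm.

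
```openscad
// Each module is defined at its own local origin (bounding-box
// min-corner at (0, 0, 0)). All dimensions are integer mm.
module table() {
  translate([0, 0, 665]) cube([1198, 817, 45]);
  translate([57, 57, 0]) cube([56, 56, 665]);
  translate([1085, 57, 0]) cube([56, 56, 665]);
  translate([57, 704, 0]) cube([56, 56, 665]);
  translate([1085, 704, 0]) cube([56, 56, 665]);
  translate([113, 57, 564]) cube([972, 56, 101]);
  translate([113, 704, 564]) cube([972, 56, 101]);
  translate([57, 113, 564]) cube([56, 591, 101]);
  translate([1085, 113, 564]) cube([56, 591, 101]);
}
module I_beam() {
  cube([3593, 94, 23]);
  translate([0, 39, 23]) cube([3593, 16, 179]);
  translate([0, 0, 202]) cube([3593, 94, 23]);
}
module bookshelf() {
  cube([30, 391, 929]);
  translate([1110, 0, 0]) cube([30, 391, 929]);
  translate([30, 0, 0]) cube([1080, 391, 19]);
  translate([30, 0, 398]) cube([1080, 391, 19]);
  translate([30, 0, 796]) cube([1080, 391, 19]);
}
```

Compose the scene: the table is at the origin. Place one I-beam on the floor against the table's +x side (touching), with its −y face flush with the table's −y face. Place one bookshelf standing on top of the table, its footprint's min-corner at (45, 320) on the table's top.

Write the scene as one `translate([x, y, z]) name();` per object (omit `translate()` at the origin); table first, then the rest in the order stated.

table();
translate([1198, 0, 0]) I_beam();
translate([45, 320, 710]) bookshelf();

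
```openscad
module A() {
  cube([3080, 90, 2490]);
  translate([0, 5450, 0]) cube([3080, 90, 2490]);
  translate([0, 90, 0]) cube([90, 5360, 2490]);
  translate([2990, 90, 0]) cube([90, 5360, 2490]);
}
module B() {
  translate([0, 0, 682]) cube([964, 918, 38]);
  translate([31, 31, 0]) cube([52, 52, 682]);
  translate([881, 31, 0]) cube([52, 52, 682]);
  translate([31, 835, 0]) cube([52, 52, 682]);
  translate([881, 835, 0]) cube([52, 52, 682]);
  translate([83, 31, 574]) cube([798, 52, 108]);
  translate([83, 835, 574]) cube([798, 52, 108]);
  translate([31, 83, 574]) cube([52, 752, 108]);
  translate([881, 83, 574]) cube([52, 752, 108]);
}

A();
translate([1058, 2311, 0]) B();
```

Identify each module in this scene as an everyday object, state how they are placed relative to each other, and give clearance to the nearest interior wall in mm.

Clearances: x = 968, y = 2221; minimum 968 mm.

A is a house frame. B is a table. The table sits inside the house frame, centred. The clearance to the nearest interior wall is 968 mm.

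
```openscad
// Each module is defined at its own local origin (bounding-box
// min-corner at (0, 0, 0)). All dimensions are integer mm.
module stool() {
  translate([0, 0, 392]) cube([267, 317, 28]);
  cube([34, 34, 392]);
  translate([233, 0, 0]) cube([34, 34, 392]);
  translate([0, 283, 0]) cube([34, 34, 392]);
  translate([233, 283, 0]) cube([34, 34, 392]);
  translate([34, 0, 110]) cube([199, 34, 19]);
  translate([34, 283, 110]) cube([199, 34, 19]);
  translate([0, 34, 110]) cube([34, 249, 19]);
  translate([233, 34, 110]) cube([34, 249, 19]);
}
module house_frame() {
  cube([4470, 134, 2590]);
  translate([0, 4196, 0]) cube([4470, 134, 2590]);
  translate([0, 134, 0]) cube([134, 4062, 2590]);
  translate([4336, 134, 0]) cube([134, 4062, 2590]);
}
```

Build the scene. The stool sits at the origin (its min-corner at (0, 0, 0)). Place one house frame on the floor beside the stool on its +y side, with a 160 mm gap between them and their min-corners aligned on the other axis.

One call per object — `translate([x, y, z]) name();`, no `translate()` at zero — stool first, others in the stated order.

stool();
translate([0, 477, 0]) house_frame();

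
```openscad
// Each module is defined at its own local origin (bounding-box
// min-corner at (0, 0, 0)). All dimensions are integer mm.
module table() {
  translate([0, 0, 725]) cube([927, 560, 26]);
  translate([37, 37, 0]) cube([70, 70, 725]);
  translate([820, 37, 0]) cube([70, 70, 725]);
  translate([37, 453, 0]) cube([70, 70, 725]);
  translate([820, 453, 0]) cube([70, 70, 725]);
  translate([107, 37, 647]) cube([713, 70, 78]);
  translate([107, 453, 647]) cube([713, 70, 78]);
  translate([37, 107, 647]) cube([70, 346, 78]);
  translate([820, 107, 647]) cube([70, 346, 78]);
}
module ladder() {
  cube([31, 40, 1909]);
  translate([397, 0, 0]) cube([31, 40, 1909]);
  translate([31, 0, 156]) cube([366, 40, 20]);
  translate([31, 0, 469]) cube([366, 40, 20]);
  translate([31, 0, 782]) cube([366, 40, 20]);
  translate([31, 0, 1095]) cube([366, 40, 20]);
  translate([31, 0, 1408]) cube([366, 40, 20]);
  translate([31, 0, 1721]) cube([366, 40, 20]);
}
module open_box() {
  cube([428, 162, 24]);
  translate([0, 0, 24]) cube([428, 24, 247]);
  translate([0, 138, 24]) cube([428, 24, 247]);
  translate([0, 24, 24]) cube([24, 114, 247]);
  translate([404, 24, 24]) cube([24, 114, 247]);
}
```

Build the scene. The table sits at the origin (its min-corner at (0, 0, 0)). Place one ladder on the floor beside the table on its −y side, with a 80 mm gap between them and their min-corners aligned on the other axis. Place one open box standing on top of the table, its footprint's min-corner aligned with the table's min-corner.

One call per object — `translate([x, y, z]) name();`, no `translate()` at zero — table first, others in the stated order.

table();
translate([0, -120, 0]) ladder();
translate([0, 0, 751]) open_box();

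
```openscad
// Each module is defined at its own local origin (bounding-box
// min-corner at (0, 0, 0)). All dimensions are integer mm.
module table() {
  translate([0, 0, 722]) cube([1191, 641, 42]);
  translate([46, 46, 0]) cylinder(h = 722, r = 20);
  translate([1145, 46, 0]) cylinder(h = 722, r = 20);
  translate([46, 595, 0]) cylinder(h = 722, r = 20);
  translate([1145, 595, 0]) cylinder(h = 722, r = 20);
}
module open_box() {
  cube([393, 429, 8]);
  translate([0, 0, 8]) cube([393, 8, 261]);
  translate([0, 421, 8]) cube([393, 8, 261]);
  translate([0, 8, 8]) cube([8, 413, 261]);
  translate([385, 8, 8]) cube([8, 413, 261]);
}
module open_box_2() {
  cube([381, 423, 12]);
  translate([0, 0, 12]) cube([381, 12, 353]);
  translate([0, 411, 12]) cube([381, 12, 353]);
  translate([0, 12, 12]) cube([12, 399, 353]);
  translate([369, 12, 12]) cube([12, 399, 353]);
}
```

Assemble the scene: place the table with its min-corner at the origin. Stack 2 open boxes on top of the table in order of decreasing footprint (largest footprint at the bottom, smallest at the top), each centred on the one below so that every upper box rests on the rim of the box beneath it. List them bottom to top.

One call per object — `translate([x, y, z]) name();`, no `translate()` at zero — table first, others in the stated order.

table();
translate([399, 106, 764]) open_box();
translate([405, 109, 1033]) open_box_2();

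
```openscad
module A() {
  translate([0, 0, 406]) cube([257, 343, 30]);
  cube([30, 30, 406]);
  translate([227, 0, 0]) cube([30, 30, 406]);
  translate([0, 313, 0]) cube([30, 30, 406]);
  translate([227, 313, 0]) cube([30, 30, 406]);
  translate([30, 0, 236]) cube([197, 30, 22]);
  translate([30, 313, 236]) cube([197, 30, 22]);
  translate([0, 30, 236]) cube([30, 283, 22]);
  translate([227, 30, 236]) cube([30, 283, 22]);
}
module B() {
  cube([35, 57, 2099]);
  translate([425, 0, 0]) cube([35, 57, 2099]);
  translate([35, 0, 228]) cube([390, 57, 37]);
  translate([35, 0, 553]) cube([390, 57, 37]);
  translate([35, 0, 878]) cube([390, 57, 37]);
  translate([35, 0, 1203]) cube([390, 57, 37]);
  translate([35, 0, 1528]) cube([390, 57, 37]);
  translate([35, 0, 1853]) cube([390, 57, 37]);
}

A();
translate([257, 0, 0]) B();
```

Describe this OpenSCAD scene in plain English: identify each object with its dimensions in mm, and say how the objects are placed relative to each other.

A is a four-legged stool. The seat is 257×343 mm, 30 mm thick, top at z = 436 mm. It stands on four square legs, each 30×30 mm in cross-section, from z = 0 to the seat underside, each flush with a corner of the seat. Four stretchers, 30 mm wide and 22 mm tall, connect adjacent legs with their undersides at z = 236 mm, each running between the inner faces of the legs it joins and aligned with the legs' outer faces on the other axis.

B is a wooden ladder with two side rails of 35×57 mm section and 2099 mm height, set 460 mm apart overall. Between them run 6 rectangular rungs (57 mm deep, 37 mm thick), front faces flush with the rails' −y face. The bottom of the first rung is 228 mm above the floor and each subsequent rung is 325 mm higher than the one below.

The ladder is against the stool's +x side, with their −y faces flush.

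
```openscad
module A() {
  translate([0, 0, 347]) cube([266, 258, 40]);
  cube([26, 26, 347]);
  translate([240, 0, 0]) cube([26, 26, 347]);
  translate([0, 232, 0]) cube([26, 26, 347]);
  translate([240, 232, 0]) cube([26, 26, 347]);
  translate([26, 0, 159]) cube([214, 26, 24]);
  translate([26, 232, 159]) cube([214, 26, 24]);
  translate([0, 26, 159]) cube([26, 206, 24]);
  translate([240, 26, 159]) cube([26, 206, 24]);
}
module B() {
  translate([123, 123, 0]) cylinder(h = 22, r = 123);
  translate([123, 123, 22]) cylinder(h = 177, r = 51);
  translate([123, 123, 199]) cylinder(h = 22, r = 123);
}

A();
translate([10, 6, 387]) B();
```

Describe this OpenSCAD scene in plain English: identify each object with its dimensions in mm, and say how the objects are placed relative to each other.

A is a four-legged stool. The seat is 266×258 mm, 40 mm thick, top at z = 387 mm. It stands on four square legs, each 26×26 mm in cross-section, from z = 0 to the seat underside, each flush with a corner of the seat. Four stretchers, 26 mm wide and 24 mm tall, connect adjacent legs with their undersides at z = 159 mm, each running between the inner faces of the legs it joins and aligned with the legs' outer faces on the other axis.

B is a spool: two coaxial disc flanges of radius 123 mm and thickness 22 mm, joined by a core cylinder of radius 51 mm and height 177 mm. The lower flange rests on z = 0 and the three cylinders share a vertical axis.

The spool is on top of the stool, centred.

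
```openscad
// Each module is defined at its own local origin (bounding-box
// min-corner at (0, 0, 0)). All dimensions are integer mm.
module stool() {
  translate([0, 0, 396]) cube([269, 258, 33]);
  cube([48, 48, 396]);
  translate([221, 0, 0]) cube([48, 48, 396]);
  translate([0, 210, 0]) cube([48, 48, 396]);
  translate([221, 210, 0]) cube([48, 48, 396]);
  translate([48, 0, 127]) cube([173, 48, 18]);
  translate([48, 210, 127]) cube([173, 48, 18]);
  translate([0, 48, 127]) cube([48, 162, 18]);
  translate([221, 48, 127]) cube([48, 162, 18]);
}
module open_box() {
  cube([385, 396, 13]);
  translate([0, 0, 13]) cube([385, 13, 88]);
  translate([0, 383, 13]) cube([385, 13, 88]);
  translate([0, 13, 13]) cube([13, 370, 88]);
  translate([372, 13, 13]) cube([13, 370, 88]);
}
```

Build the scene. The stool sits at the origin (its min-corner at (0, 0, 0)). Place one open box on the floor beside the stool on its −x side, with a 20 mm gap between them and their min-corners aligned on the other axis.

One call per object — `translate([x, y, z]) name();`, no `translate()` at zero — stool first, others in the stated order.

stool();
translate([-405, 0, 0]) open_box();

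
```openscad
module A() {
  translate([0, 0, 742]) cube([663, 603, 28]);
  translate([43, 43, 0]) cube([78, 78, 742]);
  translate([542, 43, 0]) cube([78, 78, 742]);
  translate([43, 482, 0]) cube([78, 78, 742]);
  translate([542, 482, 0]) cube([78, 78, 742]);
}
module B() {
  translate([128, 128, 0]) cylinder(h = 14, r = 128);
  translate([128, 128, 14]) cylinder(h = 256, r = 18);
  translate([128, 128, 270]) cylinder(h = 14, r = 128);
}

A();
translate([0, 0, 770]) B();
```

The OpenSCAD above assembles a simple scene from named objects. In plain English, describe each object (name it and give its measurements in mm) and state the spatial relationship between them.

A is a table: top 663 mm (x) × 603 mm (y), 28 mm thick, upper face at z = 770 mm, on four 78×78 mm square legs, each inset 43 mm from the nearest pair of top edges, running from z = 0 to the bottom of the top.

B is a spool: two coaxial disc flanges of radius 128 mm and thickness 14 mm, joined by a core cylinder of radius 18 mm and height 256 mm. The lower flange rests on z = 0 and the three cylinders share a vertical axis.

The spool is on top of the table.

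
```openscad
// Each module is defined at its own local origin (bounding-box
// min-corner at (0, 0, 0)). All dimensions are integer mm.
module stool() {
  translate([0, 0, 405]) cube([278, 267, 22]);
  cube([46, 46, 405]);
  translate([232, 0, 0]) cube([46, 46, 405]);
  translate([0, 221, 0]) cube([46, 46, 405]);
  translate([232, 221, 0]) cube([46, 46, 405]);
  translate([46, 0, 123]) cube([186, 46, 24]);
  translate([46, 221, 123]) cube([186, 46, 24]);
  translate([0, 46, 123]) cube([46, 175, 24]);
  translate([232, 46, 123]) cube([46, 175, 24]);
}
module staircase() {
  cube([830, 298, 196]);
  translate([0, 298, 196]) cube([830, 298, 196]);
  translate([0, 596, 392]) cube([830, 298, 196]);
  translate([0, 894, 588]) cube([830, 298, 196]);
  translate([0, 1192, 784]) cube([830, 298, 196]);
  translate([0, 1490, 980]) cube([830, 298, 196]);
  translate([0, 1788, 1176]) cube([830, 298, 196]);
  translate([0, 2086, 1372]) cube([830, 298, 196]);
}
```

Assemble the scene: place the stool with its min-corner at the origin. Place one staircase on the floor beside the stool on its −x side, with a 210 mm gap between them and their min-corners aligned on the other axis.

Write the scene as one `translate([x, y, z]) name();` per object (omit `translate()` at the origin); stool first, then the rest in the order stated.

stool();
translate([-1040, 0, 0]) staircase();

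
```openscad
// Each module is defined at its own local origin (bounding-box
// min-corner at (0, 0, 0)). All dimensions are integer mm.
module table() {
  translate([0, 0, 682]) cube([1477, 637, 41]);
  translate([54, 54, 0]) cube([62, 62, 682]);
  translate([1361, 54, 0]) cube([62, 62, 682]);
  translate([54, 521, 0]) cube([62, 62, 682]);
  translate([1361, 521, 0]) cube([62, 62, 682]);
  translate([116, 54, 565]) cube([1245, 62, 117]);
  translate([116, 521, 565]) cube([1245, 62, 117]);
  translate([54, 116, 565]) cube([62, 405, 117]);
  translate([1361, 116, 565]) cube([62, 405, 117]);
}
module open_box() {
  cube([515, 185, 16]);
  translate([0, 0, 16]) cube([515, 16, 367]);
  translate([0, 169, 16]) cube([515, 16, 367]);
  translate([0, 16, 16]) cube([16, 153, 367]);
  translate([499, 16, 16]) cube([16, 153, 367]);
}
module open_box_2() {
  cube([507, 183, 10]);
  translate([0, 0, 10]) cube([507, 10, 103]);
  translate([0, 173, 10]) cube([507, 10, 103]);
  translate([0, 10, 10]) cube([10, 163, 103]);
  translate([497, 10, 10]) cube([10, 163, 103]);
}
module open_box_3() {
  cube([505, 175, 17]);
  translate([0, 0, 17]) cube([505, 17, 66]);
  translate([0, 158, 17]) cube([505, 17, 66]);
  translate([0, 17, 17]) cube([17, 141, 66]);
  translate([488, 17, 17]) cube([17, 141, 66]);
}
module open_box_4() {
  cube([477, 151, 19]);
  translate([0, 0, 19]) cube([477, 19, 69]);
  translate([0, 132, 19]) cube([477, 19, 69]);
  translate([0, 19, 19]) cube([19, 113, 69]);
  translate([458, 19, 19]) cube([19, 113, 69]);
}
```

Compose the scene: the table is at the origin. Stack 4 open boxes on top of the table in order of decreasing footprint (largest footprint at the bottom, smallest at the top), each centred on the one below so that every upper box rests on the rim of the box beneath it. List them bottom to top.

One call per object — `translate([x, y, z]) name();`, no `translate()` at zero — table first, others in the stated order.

table();
translate([481, 226, 723]) open_box();
translate([485, 227, 1106]) open_box_2();
translate([486, 231, 1219]) open_box_3();
translate([500, 243, 1302]) open_box_4();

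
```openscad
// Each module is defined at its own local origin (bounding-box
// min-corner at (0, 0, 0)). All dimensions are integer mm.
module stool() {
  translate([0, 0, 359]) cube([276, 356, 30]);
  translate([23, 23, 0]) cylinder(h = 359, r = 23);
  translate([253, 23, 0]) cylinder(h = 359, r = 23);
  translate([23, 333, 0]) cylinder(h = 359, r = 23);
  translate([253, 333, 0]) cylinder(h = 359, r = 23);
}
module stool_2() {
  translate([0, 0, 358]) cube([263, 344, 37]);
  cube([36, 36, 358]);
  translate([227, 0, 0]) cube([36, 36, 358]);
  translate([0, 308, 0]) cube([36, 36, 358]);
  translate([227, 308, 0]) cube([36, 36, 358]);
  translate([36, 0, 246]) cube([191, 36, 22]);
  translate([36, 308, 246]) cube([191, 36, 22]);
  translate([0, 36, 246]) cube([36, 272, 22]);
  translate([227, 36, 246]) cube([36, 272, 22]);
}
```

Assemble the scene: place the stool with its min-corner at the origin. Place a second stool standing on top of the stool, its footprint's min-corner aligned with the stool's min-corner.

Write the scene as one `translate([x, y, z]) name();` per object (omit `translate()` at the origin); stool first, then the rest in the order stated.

stool();
translate([0, 0, 389]) stool_2();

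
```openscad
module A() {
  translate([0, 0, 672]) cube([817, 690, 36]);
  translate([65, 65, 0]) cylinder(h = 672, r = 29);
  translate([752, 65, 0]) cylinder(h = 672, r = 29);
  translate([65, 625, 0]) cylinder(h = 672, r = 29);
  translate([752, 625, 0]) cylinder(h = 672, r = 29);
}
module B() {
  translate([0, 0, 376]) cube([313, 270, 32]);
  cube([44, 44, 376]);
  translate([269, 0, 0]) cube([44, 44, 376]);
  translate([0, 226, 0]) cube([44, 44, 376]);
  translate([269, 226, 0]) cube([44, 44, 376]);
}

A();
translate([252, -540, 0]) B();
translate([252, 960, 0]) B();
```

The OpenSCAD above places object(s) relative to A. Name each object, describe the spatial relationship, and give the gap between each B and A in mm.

A is a table. B is a stool. Two stools sit around the table at the −y, +y sides. The gap between each stool and the table is 270 mm.

Each stool's nearest face is 270 mm from the table's bounding box.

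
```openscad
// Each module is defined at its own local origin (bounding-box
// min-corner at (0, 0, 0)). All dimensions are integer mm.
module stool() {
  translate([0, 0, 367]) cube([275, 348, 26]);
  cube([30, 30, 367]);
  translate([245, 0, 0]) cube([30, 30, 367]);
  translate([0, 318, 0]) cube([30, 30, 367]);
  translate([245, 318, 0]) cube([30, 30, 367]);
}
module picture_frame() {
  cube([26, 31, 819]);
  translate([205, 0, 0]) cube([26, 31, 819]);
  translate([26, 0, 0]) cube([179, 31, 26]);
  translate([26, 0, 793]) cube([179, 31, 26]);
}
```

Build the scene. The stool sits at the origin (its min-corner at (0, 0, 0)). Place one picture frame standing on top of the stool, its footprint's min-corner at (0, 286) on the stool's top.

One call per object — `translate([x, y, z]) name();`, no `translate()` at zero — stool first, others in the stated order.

stool();
translate([0, 286, 393]) picture_frame();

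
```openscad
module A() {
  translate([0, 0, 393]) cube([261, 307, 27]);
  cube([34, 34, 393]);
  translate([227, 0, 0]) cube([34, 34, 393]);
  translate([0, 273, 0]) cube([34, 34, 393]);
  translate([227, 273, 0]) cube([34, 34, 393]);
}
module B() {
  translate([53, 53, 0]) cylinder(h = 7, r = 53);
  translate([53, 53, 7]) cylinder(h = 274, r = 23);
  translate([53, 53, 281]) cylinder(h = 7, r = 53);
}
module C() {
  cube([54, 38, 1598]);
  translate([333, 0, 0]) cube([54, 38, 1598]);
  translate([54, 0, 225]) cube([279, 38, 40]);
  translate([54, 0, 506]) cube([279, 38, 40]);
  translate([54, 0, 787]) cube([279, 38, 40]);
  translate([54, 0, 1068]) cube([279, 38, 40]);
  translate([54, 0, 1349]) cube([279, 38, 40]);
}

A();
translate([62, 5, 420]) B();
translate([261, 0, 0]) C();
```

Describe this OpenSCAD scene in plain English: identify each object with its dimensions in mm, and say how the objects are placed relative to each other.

A is a four-legged stool. The seat is a 261×307×27 mm slab whose top surface is at z = 420 mm; four square legs, each 34×34 mm in cross-section, run from the floor (z = 0) to the underside of the seat, each flush with a corner of the seat.

B is a spool: two coaxial disc flanges of radius 53 mm and thickness 7 mm, joined by a core cylinder of radius 23 mm and height 274 mm. The lower flange rests on z = 0 and the three cylinders share a vertical axis.

C is a wooden ladder with two side rails of 54×38 mm section and 1598 mm height, set 387 mm apart overall. Between them run 5 rectangular rungs (38 mm deep, 40 mm thick), front faces flush with the rails' −y face. The bottom of the first rung is 225 mm above the floor and each subsequent rung is 281 mm higher than the one below.

The spool is on top of the stool. The ladder is against the stool's +x side, with their −y faces flush.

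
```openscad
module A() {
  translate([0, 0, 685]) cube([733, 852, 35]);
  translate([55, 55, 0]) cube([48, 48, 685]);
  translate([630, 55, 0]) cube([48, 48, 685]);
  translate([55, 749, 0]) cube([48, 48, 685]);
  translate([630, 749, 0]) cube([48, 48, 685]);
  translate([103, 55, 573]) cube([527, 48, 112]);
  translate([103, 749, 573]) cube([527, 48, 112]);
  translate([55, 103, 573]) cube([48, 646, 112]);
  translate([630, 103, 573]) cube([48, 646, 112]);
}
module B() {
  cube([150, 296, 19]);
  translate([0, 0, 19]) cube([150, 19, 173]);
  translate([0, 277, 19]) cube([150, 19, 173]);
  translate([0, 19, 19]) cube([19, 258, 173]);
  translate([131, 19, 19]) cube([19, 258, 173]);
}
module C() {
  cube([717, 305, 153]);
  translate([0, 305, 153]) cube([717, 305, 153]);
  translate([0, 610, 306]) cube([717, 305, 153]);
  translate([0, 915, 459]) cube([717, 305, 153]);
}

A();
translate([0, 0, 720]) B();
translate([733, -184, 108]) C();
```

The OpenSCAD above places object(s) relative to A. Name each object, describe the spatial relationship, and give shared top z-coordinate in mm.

A is a table. B is an open box. C is a staircase. The open box is on top of the table. The staircase is beside the table with their tops flush at z = 720. The shared top z-coordinate is 720 mm.

Both tops at z = 720 mm.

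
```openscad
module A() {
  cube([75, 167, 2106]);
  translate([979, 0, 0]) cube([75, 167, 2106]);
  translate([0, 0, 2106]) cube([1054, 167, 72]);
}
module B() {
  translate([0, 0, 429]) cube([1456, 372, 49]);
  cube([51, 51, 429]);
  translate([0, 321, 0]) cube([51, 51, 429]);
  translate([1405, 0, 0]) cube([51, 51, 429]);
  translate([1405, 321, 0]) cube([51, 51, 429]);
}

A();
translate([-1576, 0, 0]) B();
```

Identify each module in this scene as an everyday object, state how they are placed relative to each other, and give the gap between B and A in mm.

The bench's nearest face is 120 mm from the door frame's −x face.

A is a door frame. B is a bench. The bench is on the floor beside the door frame on its −x side. The gap between the bench and the door frame is 120 mm.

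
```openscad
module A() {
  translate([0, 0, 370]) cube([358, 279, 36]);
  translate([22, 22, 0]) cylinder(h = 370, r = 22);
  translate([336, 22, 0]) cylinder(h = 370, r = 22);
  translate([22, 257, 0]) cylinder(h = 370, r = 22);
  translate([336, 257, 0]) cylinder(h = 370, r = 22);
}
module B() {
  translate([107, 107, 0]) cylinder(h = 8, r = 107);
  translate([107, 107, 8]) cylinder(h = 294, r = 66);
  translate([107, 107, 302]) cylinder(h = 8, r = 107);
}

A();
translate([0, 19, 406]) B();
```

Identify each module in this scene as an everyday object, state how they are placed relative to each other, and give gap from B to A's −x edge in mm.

A is a stool. B is a spool. The spool is on top of the stool. The gap from the spool to the stool's −x edge is 0 mm.

The spool's min-x is at 0; the stool's min-x is 0; gap = 0 mm.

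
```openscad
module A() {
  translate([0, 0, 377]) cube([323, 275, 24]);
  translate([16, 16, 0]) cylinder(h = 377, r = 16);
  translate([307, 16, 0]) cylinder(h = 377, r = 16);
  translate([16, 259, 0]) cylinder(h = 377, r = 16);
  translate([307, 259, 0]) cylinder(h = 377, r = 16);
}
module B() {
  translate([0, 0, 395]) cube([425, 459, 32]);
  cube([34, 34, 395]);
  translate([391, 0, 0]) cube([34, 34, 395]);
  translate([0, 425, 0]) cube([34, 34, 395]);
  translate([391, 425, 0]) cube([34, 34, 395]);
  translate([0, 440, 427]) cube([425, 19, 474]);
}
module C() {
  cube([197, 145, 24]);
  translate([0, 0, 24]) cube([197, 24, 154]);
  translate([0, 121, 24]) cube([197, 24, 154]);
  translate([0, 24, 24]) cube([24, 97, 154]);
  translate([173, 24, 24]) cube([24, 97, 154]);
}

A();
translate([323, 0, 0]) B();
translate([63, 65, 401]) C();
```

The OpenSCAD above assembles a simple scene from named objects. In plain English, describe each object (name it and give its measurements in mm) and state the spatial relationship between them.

A is a simple wooden stool: a rectangular seat 323 mm (x) by 275 mm (y), 24 mm thick, top face at z = 401 mm, on four round legs, each 32 mm in diameter. The legs rest on z = 0, each leg's axis is inset half a diameter from the nearest pair of seat edges (so the leg's bounding box is flush with the corner).

B is a chair. The seat is a 425×459×32 mm slab with its top at z = 427 mm, on four 34×34 mm corner legs (flush with the seat edges, standing on z = 0). A flat backrest 19 mm thick, 474 mm tall, spans the full seat width and rises from the seat top along its +y edge, rear face flush with the rear of the seat.

C is an open-topped rectangular box: outside dimensions 197×145×178 mm, with a uniform wall and base thickness of 24 mm. The base is a full 197×145 slab on the floor; four walls sit on top of the base. The front and back walls (the −y and +y sides) span the full width; the two side walls fit between them.

The chair is against the stool's +x side, with their −y faces flush. The open box is on top of the stool, centred.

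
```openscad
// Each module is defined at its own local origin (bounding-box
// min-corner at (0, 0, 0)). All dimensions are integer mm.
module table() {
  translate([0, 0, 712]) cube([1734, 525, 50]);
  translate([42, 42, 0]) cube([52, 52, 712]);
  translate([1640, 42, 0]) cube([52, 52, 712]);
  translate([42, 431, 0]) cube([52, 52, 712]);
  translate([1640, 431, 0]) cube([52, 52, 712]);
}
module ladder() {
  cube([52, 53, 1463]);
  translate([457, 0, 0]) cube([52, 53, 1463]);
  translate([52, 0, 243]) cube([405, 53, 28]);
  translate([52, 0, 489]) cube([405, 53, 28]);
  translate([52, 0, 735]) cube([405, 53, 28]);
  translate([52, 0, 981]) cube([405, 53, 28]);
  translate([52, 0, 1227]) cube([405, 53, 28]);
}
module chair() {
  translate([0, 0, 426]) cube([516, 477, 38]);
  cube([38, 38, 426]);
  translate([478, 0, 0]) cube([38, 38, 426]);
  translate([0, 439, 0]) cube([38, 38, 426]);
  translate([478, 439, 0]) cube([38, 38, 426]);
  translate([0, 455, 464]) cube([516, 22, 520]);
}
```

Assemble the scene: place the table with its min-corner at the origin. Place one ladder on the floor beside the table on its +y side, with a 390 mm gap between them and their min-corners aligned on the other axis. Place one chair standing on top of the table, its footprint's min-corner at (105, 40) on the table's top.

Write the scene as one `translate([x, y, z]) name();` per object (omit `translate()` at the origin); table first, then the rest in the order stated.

table();
translate([0, 915, 0]) ladder();
translate([105, 40, 762]) chair();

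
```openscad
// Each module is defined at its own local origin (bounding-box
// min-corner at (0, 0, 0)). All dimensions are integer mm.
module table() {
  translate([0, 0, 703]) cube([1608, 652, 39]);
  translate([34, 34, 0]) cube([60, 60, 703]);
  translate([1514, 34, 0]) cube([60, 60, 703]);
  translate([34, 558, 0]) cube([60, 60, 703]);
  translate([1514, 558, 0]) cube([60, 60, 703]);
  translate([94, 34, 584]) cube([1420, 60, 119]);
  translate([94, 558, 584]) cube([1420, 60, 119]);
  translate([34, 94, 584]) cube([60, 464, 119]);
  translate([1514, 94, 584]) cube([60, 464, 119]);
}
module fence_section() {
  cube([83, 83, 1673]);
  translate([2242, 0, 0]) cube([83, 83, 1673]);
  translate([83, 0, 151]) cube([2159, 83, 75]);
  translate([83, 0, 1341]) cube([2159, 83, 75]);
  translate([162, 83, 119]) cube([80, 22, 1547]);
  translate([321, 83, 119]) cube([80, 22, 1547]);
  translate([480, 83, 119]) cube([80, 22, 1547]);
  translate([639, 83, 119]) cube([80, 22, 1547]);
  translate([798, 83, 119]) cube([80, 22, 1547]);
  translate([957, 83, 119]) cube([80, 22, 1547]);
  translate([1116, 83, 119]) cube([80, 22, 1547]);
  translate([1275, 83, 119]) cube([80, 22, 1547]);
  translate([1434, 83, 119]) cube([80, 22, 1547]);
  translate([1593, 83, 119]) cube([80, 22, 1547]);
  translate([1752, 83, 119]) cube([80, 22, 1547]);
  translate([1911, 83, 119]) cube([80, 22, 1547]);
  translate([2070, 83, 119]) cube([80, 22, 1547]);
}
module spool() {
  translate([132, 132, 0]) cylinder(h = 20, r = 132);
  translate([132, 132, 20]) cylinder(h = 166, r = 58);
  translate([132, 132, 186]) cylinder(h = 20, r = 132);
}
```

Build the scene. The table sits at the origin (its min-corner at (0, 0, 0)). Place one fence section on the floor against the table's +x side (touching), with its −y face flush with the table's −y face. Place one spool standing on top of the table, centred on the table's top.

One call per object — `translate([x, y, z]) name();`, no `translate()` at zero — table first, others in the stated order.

table();
translate([1608, 0, 0]) fence_section();
translate([672, 194, 742]) spool();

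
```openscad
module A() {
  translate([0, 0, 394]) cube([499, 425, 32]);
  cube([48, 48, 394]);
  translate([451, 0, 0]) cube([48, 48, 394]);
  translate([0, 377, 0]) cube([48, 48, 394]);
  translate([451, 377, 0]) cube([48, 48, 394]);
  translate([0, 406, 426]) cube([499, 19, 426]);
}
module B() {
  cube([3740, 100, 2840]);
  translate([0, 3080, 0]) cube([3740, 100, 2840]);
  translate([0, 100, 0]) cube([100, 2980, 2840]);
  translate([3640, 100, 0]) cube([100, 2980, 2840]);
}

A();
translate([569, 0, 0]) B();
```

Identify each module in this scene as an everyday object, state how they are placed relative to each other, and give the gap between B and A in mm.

A is a chair. B is a house frame. The house frame is on the floor beside the chair on its +x side. The gap between the house frame and the chair is 70 mm.

The house frame's nearest face is 70 mm from the chair's +x face.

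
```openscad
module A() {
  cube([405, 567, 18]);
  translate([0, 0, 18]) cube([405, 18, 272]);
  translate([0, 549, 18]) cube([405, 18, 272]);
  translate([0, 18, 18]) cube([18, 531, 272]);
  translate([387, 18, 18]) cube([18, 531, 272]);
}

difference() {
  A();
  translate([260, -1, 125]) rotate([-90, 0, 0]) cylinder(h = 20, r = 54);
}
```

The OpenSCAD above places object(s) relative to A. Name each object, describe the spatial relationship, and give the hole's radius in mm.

The subtracted cylinder has r = 54 mm.

A is an open box. The open box has a circular hole through its front wall. The hole's radius is 54 mm.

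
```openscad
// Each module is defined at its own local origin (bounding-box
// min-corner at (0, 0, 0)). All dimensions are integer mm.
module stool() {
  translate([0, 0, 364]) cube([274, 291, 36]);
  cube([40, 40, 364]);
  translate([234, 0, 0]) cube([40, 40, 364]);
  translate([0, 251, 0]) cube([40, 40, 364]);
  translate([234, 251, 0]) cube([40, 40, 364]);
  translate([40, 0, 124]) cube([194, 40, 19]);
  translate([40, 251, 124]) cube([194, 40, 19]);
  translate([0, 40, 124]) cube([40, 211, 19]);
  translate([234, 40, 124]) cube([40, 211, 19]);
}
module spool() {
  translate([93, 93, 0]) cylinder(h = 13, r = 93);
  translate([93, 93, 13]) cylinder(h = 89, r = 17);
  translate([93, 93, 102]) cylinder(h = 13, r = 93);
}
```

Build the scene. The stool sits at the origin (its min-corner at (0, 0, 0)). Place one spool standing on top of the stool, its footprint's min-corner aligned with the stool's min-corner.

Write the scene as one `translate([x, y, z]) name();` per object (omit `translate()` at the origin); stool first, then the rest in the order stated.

stool();
translate([0, 0, 400]) spool();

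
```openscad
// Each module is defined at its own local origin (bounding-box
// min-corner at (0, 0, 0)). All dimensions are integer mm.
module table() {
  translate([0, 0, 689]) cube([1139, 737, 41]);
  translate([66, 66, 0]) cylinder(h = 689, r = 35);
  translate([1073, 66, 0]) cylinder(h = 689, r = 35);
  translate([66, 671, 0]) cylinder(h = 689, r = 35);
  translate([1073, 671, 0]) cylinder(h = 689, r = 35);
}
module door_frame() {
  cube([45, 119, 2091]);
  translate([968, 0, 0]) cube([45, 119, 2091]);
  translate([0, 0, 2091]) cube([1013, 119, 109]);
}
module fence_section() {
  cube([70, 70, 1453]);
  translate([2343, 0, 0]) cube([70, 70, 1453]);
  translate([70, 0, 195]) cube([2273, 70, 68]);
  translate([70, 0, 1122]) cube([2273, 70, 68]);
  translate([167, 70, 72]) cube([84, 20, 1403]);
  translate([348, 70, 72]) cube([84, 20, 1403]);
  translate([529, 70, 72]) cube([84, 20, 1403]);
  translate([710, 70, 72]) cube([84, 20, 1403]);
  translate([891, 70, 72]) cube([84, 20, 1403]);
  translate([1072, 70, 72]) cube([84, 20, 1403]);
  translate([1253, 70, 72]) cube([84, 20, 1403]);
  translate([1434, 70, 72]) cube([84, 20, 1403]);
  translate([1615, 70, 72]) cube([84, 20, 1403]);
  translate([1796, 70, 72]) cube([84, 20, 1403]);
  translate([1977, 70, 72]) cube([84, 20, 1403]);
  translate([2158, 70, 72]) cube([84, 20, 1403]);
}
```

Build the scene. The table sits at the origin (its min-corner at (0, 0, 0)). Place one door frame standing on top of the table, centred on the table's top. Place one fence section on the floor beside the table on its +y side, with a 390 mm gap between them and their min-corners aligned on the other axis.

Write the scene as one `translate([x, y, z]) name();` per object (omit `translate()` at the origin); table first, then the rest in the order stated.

table();
translate([63, 309, 730]) door_frame();
translate([0, 1127, 0]) fence_section();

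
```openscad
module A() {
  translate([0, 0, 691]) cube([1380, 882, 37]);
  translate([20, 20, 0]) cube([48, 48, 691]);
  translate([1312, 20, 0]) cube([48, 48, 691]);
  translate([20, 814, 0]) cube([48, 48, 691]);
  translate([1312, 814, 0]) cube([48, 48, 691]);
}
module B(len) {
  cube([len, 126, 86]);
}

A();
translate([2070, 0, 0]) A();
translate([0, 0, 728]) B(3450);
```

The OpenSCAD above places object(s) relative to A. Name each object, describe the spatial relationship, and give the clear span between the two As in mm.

Second table starts at x = 2070; first ends at x = 1380; clear span = 2070 − 1380 = 690 mm.

A is a table. B is a beam. A beam spans the tops of two tables. The clear span between the two tables is 690 mm.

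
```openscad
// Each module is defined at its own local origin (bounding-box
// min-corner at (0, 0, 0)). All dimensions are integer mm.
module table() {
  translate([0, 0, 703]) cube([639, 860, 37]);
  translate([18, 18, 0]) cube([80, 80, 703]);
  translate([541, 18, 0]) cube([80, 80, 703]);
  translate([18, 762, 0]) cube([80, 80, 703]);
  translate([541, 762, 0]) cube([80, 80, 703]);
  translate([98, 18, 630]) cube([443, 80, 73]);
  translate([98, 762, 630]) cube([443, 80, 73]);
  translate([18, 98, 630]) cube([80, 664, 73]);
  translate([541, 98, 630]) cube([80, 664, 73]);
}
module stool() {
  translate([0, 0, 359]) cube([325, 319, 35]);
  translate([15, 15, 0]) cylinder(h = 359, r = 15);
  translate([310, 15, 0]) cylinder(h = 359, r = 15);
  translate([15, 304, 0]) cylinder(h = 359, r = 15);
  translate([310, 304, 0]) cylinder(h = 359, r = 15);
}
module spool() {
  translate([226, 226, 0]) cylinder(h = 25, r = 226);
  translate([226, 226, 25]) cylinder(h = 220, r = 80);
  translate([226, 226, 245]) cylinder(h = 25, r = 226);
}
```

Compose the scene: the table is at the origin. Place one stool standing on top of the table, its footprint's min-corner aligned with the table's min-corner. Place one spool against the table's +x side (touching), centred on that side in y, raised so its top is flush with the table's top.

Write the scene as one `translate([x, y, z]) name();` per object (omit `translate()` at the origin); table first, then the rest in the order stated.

table();
translate([0, 0, 740]) stool();
translate([639, 204, 470]) spool();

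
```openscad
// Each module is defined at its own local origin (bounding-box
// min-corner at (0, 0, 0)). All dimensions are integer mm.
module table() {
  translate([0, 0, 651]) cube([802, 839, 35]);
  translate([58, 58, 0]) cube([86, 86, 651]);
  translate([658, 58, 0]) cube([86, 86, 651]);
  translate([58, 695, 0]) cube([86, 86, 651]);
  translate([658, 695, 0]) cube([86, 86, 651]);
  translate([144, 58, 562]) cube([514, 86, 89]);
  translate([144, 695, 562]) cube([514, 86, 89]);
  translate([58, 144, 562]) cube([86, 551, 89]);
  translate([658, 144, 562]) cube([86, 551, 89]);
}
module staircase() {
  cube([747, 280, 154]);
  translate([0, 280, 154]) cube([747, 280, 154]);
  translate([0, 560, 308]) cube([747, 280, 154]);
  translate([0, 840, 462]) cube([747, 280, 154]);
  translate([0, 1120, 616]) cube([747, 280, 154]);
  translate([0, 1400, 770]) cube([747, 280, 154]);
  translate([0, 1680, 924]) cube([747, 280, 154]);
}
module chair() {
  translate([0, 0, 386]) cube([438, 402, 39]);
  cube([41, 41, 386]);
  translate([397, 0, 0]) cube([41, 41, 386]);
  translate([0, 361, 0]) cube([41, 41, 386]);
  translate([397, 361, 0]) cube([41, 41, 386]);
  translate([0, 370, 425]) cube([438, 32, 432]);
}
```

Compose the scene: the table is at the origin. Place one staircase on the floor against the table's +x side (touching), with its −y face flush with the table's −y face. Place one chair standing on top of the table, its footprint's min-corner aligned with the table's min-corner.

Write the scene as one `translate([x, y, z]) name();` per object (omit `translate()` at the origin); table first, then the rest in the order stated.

table();
translate([802, 0, 0]) staircase();
translate([0, 0, 686]) chair();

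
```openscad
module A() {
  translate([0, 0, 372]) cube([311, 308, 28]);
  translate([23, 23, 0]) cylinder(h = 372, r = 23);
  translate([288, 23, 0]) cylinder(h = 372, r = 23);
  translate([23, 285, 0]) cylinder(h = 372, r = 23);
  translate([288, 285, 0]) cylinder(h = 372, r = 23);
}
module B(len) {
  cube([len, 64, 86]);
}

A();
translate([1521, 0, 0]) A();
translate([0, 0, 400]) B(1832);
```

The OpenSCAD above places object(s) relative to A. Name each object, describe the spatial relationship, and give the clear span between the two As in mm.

A is a stool. B is a beam. A beam spans the tops of two stools. The clear span between the two stools is 1210 mm.

Second stool starts at x = 1521; first ends at x = 311; clear span = 1521 − 311 = 1210 mm.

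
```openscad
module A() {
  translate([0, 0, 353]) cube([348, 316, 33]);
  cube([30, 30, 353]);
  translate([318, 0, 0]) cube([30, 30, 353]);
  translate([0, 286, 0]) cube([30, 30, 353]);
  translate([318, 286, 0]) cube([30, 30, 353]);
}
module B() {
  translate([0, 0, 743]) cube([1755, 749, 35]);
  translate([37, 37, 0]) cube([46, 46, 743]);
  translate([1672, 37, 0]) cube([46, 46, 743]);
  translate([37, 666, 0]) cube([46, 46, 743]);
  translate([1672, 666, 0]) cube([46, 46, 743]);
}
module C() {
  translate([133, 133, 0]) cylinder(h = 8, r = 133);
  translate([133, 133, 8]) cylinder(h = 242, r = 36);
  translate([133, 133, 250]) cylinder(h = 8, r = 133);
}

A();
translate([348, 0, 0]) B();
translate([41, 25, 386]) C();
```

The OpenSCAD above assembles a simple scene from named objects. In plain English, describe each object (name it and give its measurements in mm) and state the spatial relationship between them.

A is a four-legged stool. The seat is 348×316 mm, 33 mm thick, top at z = 386 mm. It stands on four square legs, each 30×30 mm in cross-section, from z = 0 to the seat underside, each flush with a corner of the seat.

B is a table with a 1755×749 mm rectangular top, 35 mm thick, top surface at z = 778 mm, supported by four 46×46 mm square legs, each inset 37 mm from the nearest pair of top edges, running from the floor.

C is a spool: two coaxial disc flanges of radius 133 mm and thickness 8 mm, joined by a core cylinder of radius 36 mm and height 242 mm. The lower flange rests on z = 0 and the three cylinders share a vertical axis.

The table is against the stool's +x side, with their −y faces flush. The spool is on top of the stool, centred.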